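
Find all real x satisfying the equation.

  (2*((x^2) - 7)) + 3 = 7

Step 1. [(2*((x^2) - 7)) + 3 = 7] peel the +3: subtract 3 from each side ⇒ sub: 2*((x^2) - 7) = 4.
Step 2. [2*((x^2) - 7) = 4] LHS = 2·(…); ÷2 both sides. So div: (x^2) - 7 = 2.
Step 3. [(x^2) - 7 = 2] peel the -7: add 7 from each side, so sub: x^2 = 9.
Step 4. [x^2 = 9] LHS squared, RHS 9 ≥ 0: apply √ (±) ⇒ sqrt: x = 3 or -3.

Answer: x ∈ {-3, 3}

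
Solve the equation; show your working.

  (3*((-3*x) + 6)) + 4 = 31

Step 1. [(3*((-3*x) + 6)) + 4 = 31] subtract 4: x sits inside (… + 4). So sub: 3*((-3*x) + 6) = 27.
Step 2. [3*((-3*x) + 6) = 27] divide by the outer 3 ⇒ div: (-3*x) + 6 = 9.
Step 3. [(-3*x) + 6 = 9] +6 is outermost — subtract 6 both sides, so sub: -3*x = 3.
Step 4. [-3*x = 3] -3 out front; divide by -3 ⇒ div: x = -1.

Answer: x ∈ {-1}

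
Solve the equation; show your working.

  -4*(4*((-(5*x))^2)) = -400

Step 1. [-4*(4*((-(5*x))^2)) = -400] LHS = -4·(…); ÷-4 both sides. So div: 4*((-(5*x))^2) = 100.
Step 2. [4*((-(5*x))^2) = 100] 4 out front; divide by 4, so div: (-(5*x))^2 = 25.
Step 3. [(-(5*x))^2 = 25] 25 ≥ 0, LHS is (·)² — take ±√ ⇒ sqrt: -(5*x) = 5 or -5.
Step 4. [-(5*x) = 5 or -5] flip signs both sides, so neg: 5*x = -5 or 5.
Step 5. [5*x = -5 or 5] 5·(inner) — divide through by 5. So div: x = -1 or 1.

Answer: x ∈ {-1, 1}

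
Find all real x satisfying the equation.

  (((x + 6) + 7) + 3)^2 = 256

Step 1. [(((x + 6) + 7) + 3)^2 = 256] 256 ≥ 0, LHS is (·)² — take ±√, so sqrt: ((x + 6) + 7) + 3 = 16 or -16.
Step 2. [((x + 6) + 7) + 3 = 16 or -16] the outer +3 inverts by subtracting 3 ⇒ sub: (x + 6) + 7 = 13 or -19.
Step 3. [(x + 6) + 7 = 13 or -19] +7 is outermost — subtract 7 both sides, so sub: x + 6 = 6 or -26.
Step 4. [x + 6 = 6 or -26] the outer +6 inverts by subtracting 6 ⇒ sub: x = 0 or -32.

Answer: x ∈ {-32, 0}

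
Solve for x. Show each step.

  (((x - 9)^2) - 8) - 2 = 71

Step 1. [(((x - 9)^2) - 8) - 2 = 71] -2 is outermost — add 2 both sides. So sub: ((x - 9)^2) - 8 = 73.
Step 2. [((x - 9)^2) - 8 = 73] -8 is outermost — add 8 both sides ⇒ sub: (x - 9)^2 = 81.
Step 3. [(x - 9)^2 = 81] 81 ≥ 0, LHS is (·)² — take ±√ ⇒ sqrt: x - 9 = 9 or -9.
Step 4. [x - 9 = 9 or -9] peel the -9: add 9 from each side ⇒ sub: x = 18 or 0.

Answer: x ∈ {0, 18}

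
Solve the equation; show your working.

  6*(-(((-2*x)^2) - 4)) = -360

Step 1. [6*(-(((-2*x)^2) - 4)) = -360] leading coefficient 6: divide by 6, so div: -(((-2*x)^2) - 4) = -60.
Step 2. [-(((-2*x)^2) - 4) = -60] leading − — multiply by −1 ⇒ neg: ((-2*x)^2) - 4 = 60.
Step 3. [((-2*x)^2) - 4 = 60] 4 comes off first (add 4), so sub: (-2*x)^2 = 64.
Step 4. [(-2*x)^2 = 64] 64 ≥ 0, LHS is (·)² — take ±√. So sqrt: -2*x = 8 or -8.
Step 5. [-2*x = 8 or -8] leading coefficient -2: divide by -2 ⇒ div: x = -4 or 4.

Answer: x ∈ {-4, 4}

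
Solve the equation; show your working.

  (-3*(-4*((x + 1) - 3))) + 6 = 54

Step 1. [(-3*(-4*((x + 1) - 3))) + 6 = 54] peel the +6: subtract 6 from each side ⇒ sub: -3*(-4*((x + 1) - 3)) = 48.
Step 2. [-3*(-4*((x + 1) - 3)) = 48] -3 out front; divide by -3, so div: -4*((x + 1) - 3) = -16.
Step 3. [-4*((x + 1) - 3) = -16] divide by the outer -4 ⇒ div: (x + 1) - 3 = 4.
Step 4. [(x + 1) - 3 = 4] the outer -3 inverts by adding 3 ⇒ sub: x + 1 = 7.
Step 5. [x + 1 = 7] +1 is outermost — subtract 1 both sides. So sub: x = 6.

Answer: x ∈ {6}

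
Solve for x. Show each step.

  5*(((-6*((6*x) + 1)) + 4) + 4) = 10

Step 1. [5*(((-6*((6*x) + 1)) + 4) + 4) = 10] leading coefficient 5: divide by 5. So div: ((-6*((6*x) + 1)) + 4) + 4 = 2.
Step 2. [((-6*((6*x) + 1)) + 4) + 4 = 2] 4 comes off first (subtract 4), so sub: (-6*((6*x) + 1)) + 4 = -2.
Step 3. [(-6*((6*x) + 1)) + 4 = -2] 4 comes off first (subtract 4) ⇒ sub: -6*((6*x) + 1) = -6.
Step 4. [-6*((6*x) + 1) = -6] -6·(inner) — divide through by -6, so div: (6*x) + 1 = 1.
Step 5. [(6*x) + 1 = 1] the outer +1 inverts by subtracting 1. So sub: 6*x = 0.
Step 6. [6*x = 0] divide by the outer 6. So div: x = 0.

Answer: x ∈ {0}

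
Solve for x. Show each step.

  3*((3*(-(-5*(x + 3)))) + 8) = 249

Step 1. [3*((3*(-(-5*(x + 3)))) + 8) = 249] 3·(inner) — divide through by 3 ⇒ div: (3*(-(-5*(x + 3)))) + 8 = 83.
Step 2. [(3*(-(-5*(x + 3)))) + 8 = 83] 8 comes off first (subtract 8), so sub: 3*(-(-5*(x + 3))) = 75.
Step 3. [3*(-(-5*(x + 3))) = 75] 3·(inner) — divide through by 3. So div: -(-5*(x + 3)) = 25.
Step 4. [-(-5*(x + 3)) = 25] leading − — multiply by −1 ⇒ neg: -5*(x + 3) = -25.
Step 5. [-5*(x + 3) = -25] -5 out front; divide by -5, so div: x + 3 = 5.
Step 6. [x + 3 = 5] +3 is outermost — subtract 3 both sides. So sub: x = 2.

Answer: x ∈ {2}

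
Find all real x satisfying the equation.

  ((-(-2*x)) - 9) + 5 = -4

Step 1. [((-(-2*x)) - 9) + 5 = -4] the outer +5 inverts by subtracting 5 ⇒ sub: (-(-2*x)) - 9 = -9.
Step 2. [(-(-2*x)) - 9 = -9] 9 comes off first (add 9). So sub: -(-2*x) = 0.
Step 3. [-(-2*x) = 0] flip signs both sides ⇒ neg: -2*x = 0.
Step 4. [-2*x = 0] -2 out front; divide by -2 ⇒ div: x = 0.

Answer: x ∈ {0}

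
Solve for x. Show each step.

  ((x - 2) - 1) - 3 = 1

Step 1. [((x - 2) - 1) - 3 = 1] the outer -3 inverts by adding 3 ⇒ sub: (x - 2) - 1 = 4.
Step 2. [(x - 2) - 1 = 4] the outer -1 inverts by adding 1, so sub: x - 2 = 5.
Step 3. [x - 2 = 5] peel the -2: add 2 from each side. So sub: x = 7.

Answer: x ∈ {7}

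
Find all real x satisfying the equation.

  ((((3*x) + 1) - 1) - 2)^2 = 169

Step 1. [((((3*x) + 1) - 1) - 2)^2 = 169] √ both sides: 169 ≥ 0 gives two branches ⇒ sqrt: (((3*x) + 1) - 1) - 2 = 13 or -13.
Step 2. [(((3*x) + 1) - 1) - 2 = 13 or -13] peel the -2: add 2 from each side, so sub: ((3*x) + 1) - 1 = 15 or -11.
Step 3. [((3*x) + 1) - 1 = 15 or -11] peel the -1: add 1 from each side. So sub: (3*x) + 1 = 16 or -10.
Step 4. [(3*x) + 1 = 16 or -10] peel the +1: subtract 1 from each side, so sub: 3*x = 15 or -11.
Step 5. [3*x = 15 or -11] divide by the outer 3. So div: x = 5 or -11/3.

Answer: x ∈ {-11/3, 5}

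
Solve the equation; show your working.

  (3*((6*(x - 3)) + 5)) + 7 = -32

Step 1. [(3*((6*(x - 3)) + 5)) + 7 = -32] 7 comes off first (subtract 7). So sub: 3*((6*(x - 3)) + 5) = -39.
Step 2. [3*((6*(x - 3)) + 5) = -39] leading coefficient 3: divide by 3 ⇒ div: (6*(x - 3)) + 5 = -13.
Step 3. [(6*(x - 3)) + 5 = -13] 5 comes off first (subtract 5). So sub: 6*(x - 3) = -18.
Step 4. [6*(x - 3) = -18] LHS = 6·(…); ÷6 both sides ⇒ div: x - 3 = -3.
Step 5. [x - 3 = -3] peel the -3: add 3 from each side ⇒ sub: x = 0.

Answer: x ∈ {0}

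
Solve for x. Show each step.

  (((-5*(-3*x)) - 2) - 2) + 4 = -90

Step 1. [(((-5*(-3*x)) - 2) - 2) + 4 = -90] +4 is outermost — subtract 4 both sides ⇒ sub: ((-5*(-3*x)) - 2) - 2 = -94.
Step 2. [((-5*(-3*x)) - 2) - 2 = -94] peel the -2: add 2 from each side ⇒ sub: (-5*(-3*x)) - 2 = -92.
Step 3. [(-5*(-3*x)) - 2 = -92] peel the -2: add 2 from each side. So sub: -5*(-3*x) = -90.
Step 4. [-5*(-3*x) = -90] -5 out front; divide by -5 ⇒ div: -3*x = 18.
Step 5. [-3*x = 18] -3·(inner) — divide through by -3. So div: x = -6.

Answer: x ∈ {-6}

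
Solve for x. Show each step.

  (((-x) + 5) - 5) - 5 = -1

Step 1. [(((-x) + 5) - 5) - 5 = -1] add 5: x sits inside (… - 5) ⇒ sub: ((-x) + 5) - 5 = 4.
Step 2. [((-x) + 5) - 5 = 4] add 5: x sits inside (… - 5), so sub: (-x) + 5 = 9.
Step 3. [(-x) + 5 = 9] +5 is outermost — subtract 5 both sides ⇒ sub: -x = 4.
Step 4. [-x = 4] leading − — multiply by −1 ⇒ neg: x = -4.

Answer: x ∈ {-4}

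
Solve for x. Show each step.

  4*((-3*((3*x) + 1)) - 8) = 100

Step 1. [4*((-3*((3*x) + 1)) - 8) = 100] leading coefficient 4: divide by 4, so div: (-3*((3*x) + 1)) - 8 = 25.
Step 2. [(-3*((3*x) + 1)) - 8 = 25] 8 comes off first (add 8) ⇒ sub: -3*((3*x) + 1) = 33.
Step 3. [-3*((3*x) + 1) = 33] -3·(inner) — divide through by -3. So div: (3*x) + 1 = -11.
Step 4. [(3*x) + 1 = -11] subtract 1: x sits inside (… + 1) ⇒ sub: 3*x = -12.
Step 5. [3*x = -12] LHS = 3·(…); ÷3 both sides. So div: x = -4.

Answer: x ∈ {-4}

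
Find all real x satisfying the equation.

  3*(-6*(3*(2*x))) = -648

Step 1. [3*(-6*(3*(2*x))) = -648] 3 out front; divide by 3 ⇒ div: -6*(3*(2*x)) = -216.
Step 2. [-6*(3*(2*x)) = -216] -6 out front; divide by -6. So div: 3*(2*x) = 36.
Step 3. [3*(2*x) = 36] 3 out front; divide by 3 ⇒ div: 2*x = 12.
Step 4. [2*x = 12] 2 out front; divide by 2, so div: x = 6.

Answer: x ∈ {6}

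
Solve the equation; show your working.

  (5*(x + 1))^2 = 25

Step 1. [(5*(x + 1))^2 = 25] 25 ≥ 0, LHS is (·)² — take ±√, so sqrt: 5*(x + 1) = 5 or -5.
Step 2. [5*(x + 1) = 5 or -5] divide by the outer 5. So div: x + 1 = 1 or -1.
Step 3. [x + 1 = 1 or -1] subtract 1: x sits inside (… + 1) ⇒ sub: x = 0 or -2.

Answer: x ∈ {-2, 0}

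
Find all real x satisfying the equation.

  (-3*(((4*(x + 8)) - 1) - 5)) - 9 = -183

Step 1. [(-3*(((4*(x + 8)) - 1) - 5)) - 9 = -183] add 9: x sits inside (… - 9). So sub: -3*(((4*(x + 8)) - 1) - 5) = -174.
Step 2. [-3*(((4*(x + 8)) - 1) - 5) = -174] -3·(inner) — divide through by -3 ⇒ div: ((4*(x + 8)) - 1) - 5 = 58.
Step 3. [((4*(x + 8)) - 1) - 5 = 58] 5 comes off first (add 5) ⇒ sub: (4*(x + 8)) - 1 = 63.
Step 4. [(4*(x + 8)) - 1 = 63] 1 comes off first (add 1) ⇒ sub: 4*(x + 8) = 64.
Step 5. [4*(x + 8) = 64] leading coefficient 4: divide by 4 ⇒ div: x + 8 = 16.
Step 6. [x + 8 = 16] the outer +8 inverts by subtracting 8, so sub: x = 8.

Answer: x ∈ {8}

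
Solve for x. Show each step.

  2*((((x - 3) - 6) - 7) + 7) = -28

Step 1. [2*((((x - 3) - 6) - 7) + 7) = -28] 2 out front; divide by 2. So div: (((x - 3) - 6) - 7) + 7 = -14.
Step 2. [(((x - 3) - 6) - 7) + 7 = -14] subtract 7: x sits inside (… + 7), so sub: ((x - 3) - 6) - 7 = -21.
Step 3. [((x - 3) - 6) - 7 = -21] add 7: x sits inside (… - 7) ⇒ sub: (x - 3) - 6 = -14.
Step 4. [(x - 3) - 6 = -14] the outer -6 inverts by adding 6, so sub: x - 3 = -8.
Step 5. [x - 3 = -8] -3 is outermost — add 3 both sides, so sub: x = -5.

Answer: x ∈ {-5}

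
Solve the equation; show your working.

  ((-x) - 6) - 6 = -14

Step 1. [((-x) - 6) - 6 = -14] 6 comes off first (add 6). So sub: (-x) - 6 = -8.
Step 2. [(-x) - 6 = -8] peel the -6: add 6 from each side ⇒ sub: -x = -2.
Step 3. [-x = -2] flip signs both sides ⇒ neg: x = 2.

Answer: x ∈ {2}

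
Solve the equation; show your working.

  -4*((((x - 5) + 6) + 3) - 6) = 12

Step 1. [-4*((((x - 5) + 6) + 3) - 6) = 12] -4 out front; divide by -4. So div: (((x - 5) + 6) + 3) - 6 = -3.
Step 2. [(((x - 5) + 6) + 3) - 6 = -3] -6 is outermost — add 6 both sides, so sub: ((x - 5) + 6) + 3 = 3.
Step 3. [((x - 5) + 6) + 3 = 3] peel the +3: subtract 3 from each side, so sub: (x - 5) + 6 = 0.
Step 4. [(x - 5) + 6 = 0] subtract 6: x sits inside (… + 6), so sub: x - 5 = -6.
Step 5. [x - 5 = -6] the outer -5 inverts by adding 5 ⇒ sub: x = -1.

Answer: x ∈ {-1}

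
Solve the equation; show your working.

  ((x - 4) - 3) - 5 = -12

Step 1. [((x - 4) - 3) - 5 = -12] add 5: x sits inside (… - 5), so sub: (x - 4) - 3 = -7.
Step 2. [(x - 4) - 3 = -7] peel the -3: add 3 from each side ⇒ sub: x - 4 = -4.
Step 3. [x - 4 = -4] -4 is outermost — add 4 both sides. So sub: x = 0.

Answer: x ∈ {0}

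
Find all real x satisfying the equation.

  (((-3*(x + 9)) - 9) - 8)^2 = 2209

Step 1. [(((-3*(x + 9)) - 9) - 8)^2 = 2209] √ both sides: 2209 ≥ 0 gives two branches, so sqrt: ((-3*(x + 9)) - 9) - 8 = 47 or -47.
Step 2. [((-3*(x + 9)) - 9) - 8 = 47 or -47] the outer -8 inverts by adding 8, so sub: (-3*(x + 9)) - 9 = 55 or -39.
Step 3. [(-3*(x + 9)) - 9 = 55 or -39] peel the -9: add 9 from each side. So sub: -3*(x + 9) = 64 or -30.
Step 4. [-3*(x + 9) = 64 or -30] -3 out front; divide by -3. So div: x + 9 = -64/3 or 10.
Step 5. [x + 9 = -64/3 or 10] 9 comes off first (subtract 9). So sub: x = -91/3 or 1.

Answer: x ∈ {-91/3, 1}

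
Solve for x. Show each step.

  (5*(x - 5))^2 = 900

Step 1. [(5*(x - 5))^2 = 900] √ both sides: 900 ≥ 0 gives two branches. So sqrt: 5*(x - 5) = 30 or -30.
Step 2. [5*(x - 5) = 30 or -30] 5·(inner) — divide through by 5, so div: x - 5 = 6 or -6.
Step 3. [x - 5 = 6 or -6] 5 comes off first (add 5), so sub: x = 11 or -1.

Answer: x ∈ {-1, 11}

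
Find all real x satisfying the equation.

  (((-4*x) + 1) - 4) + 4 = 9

Step 1. [(((-4*x) + 1) - 4) + 4 = 9] +4 is outermost — subtract 4 both sides ⇒ sub: ((-4*x) + 1) - 4 = 5.
Step 2. [((-4*x) + 1) - 4 = 5] peel the -4: add 4 from each side ⇒ sub: (-4*x) + 1 = 9.
Step 3. [(-4*x) + 1 = 9] +1 is outermost — subtract 1 both sides, so sub: -4*x = 8.
Step 4. [-4*x = 8] -4 out front; divide by -4, so div: x = -2.

Answer: x ∈ {-2}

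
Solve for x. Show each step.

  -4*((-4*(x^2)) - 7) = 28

Step 1. [-4*((-4*(x^2)) - 7) = 28] divide by the outer -4. So div: (-4*(x^2)) - 7 = -7.
Step 2. [(-4*(x^2)) - 7 = -7] -7 is outermost — add 7 both sides, so sub: -4*(x^2) = 0.
Step 3. [-4*(x^2) = 0] divide by the outer -4 ⇒ div: x^2 = 0.
Step 4. [x^2 = 0] LHS squared, RHS 0 ≥ 0: apply √ (±). So sqrt: x = 0.

Answer: x ∈ {0}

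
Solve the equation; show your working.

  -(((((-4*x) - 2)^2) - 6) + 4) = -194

Step 1. [-(((((-4*x) - 2)^2) - 6) + 4) = -194] flip signs both sides ⇒ neg: ((((-4*x) - 2)^2) - 6) + 4 = 194.
Step 2. [((((-4*x) - 2)^2) - 6) + 4 = 194] peel the +4: subtract 4 from each side, so sub: (((-4*x) - 2)^2) - 6 = 190.
Step 3. [(((-4*x) - 2)^2) - 6 = 190] add 6: x sits inside (… - 6). So sub: ((-4*x) - 2)^2 = 196.
Step 4. [((-4*x) - 2)^2 = 196] 196 ≥ 0, LHS is (·)² — take ±√. So sqrt: (-4*x) - 2 = 14 or -14.
Step 5. [(-4*x) - 2 = 14 or -14] the outer -2 inverts by adding 2, so sub: -4*x = 16 or -12.
Step 6. [-4*x = 16 or -12] divide by the outer -4, so div: x = -4 or 3.

Answer: x ∈ {-4, 3}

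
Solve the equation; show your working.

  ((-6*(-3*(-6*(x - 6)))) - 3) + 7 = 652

Step 1. [((-6*(-3*(-6*(x - 6)))) - 3) + 7 = 652] +7 is outermost — subtract 7 both sides, so sub: (-6*(-3*(-6*(x - 6)))) - 3 = 645.
Step 2. [(-6*(-3*(-6*(x - 6)))) - 3 = 645] add 3: x sits inside (… - 3) ⇒ sub: -6*(-3*(-6*(x - 6))) = 648.
Step 3. [-6*(-3*(-6*(x - 6))) = 648] -6 out front; divide by -6 ⇒ div: -3*(-6*(x - 6)) = -108.
Step 4. [-3*(-6*(x - 6)) = -108] -3·(inner) — divide through by -3 ⇒ div: -6*(x - 6) = 36.
Step 5. [-6*(x - 6) = 36] leading coefficient -6: divide by -6 ⇒ div: x - 6 = -6.
Step 6. [x - 6 = -6] peel the -6: add 6 from each side. So sub: x = 0.

Answer: x ∈ {0}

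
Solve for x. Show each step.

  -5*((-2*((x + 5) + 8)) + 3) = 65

Step 1. [-5*((-2*((x + 5) + 8)) + 3) = 65] divide by the outer -5 ⇒ div: (-2*((x + 5) + 8)) + 3 = -13.
Step 2. [(-2*((x + 5) + 8)) + 3 = -13] peel the +3: subtract 3 from each side, so sub: -2*((x + 5) + 8) = -16.
Step 3. [-2*((x + 5) + 8) = -16] leading coefficient -2: divide by -2. So div: (x + 5) + 8 = 8.
Step 4. [(x + 5) + 8 = 8] the outer +8 inverts by subtracting 8 ⇒ sub: x + 5 = 0.
Step 5. [x + 5 = 0] peel the +5: subtract 5 from each side ⇒ sub: x = -5.

Answer: x ∈ {-5}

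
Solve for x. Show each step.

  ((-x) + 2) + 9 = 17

Step 1. [((-x) + 2) + 9 = 17] +9 is outermost — subtract 9 both sides ⇒ sub: (-x) + 2 = 8.
Step 2. [(-x) + 2 = 8] subtract 2: x sits inside (… + 2) ⇒ sub: -x = 6.
Step 3. [-x = 6] LHS negated; negate both sides. So neg: x = -6.

Answer: x ∈ {-6}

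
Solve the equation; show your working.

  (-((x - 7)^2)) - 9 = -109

Step 1. [(-((x - 7)^2)) - 9 = -109] 9 comes off first (add 9). So sub: -((x - 7)^2) = -100.
Step 2. [-((x - 7)^2) = -100] LHS negated; negate both sides. So neg: (x - 7)^2 = 100.
Step 3. [(x - 7)^2 = 100] √ both sides: 100 ≥ 0 gives two branches, so sqrt: x - 7 = 10 or -10.
Step 4. [x - 7 = 10 or -10] 7 comes off first (add 7) ⇒ sub: x = 17 or -3.

Answer: x ∈ {-3, 17}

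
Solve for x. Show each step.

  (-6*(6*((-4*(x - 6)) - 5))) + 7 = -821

Step 1. [(-6*(6*((-4*(x - 6)) - 5))) + 7 = -821] +7 is outermost — subtract 7 both sides. So sub: -6*(6*((-4*(x - 6)) - 5)) = -828.
Step 2. [-6*(6*((-4*(x - 6)) - 5)) = -828] divide by the outer -6, so div: 6*((-4*(x - 6)) - 5) = 138.
Step 3. [6*((-4*(x - 6)) - 5) = 138] leading coefficient 6: divide by 6. So div: (-4*(x - 6)) - 5 = 23.
Step 4. [(-4*(x - 6)) - 5 = 23] the outer -5 inverts by adding 5, so sub: -4*(x - 6) = 28.
Step 5. [-4*(x - 6) = 28] divide by the outer -4, so div: x - 6 = -7.
Step 6. [x - 6 = -7] peel the -6: add 6 from each side ⇒ sub: x = -1.

Answer: x ∈ {-1}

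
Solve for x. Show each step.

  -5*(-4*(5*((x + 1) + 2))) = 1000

Step 1. [-5*(-4*(5*((x + 1) + 2))) = 1000] LHS = -5·(…); ÷-5 both sides ⇒ div: -4*(5*((x + 1) + 2)) = -200.
Step 2. [-4*(5*((x + 1) + 2)) = -200] leading coefficient -4: divide by -4 ⇒ div: 5*((x + 1) + 2) = 50.
Step 3. [5*((x + 1) + 2) = 50] divide by the outer 5. So div: (x + 1) + 2 = 10.
Step 4. [(x + 1) + 2 = 10] the outer +2 inverts by subtracting 2. So sub: x + 1 = 8.
Step 5. [x + 1 = 8] 1 comes off first (subtract 1) ⇒ sub: x = 7.

Answer: x ∈ {7}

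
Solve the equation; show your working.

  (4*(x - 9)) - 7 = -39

Step 1. [(4*(x - 9)) - 7 = -39] the outer -7 inverts by adding 7. So sub: 4*(x - 9) = -32.
Step 2. [4*(x - 9) = -32] 4 out front; divide by 4. So div: x - 9 = -8.
Step 3. [x - 9 = -8] the outer -9 inverts by adding 9 ⇒ sub: x = 1.

Answer: x ∈ {1}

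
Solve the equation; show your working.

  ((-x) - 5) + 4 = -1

Step 1. [((-x) - 5) + 4 = -1] the outer +4 inverts by subtracting 4, so sub: (-x) - 5 = -5.
Step 2. [(-x) - 5 = -5] add 5: x sits inside (… - 5). So sub: -x = 0.
Step 3. [-x = 0] leading − — multiply by −1. So neg: x = 0.

Answer: x ∈ {0}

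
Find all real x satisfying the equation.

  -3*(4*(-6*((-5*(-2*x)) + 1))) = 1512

Step 1. [-3*(4*(-6*((-5*(-2*x)) + 1))) = 1512] LHS = -3·(…); ÷-3 both sides, so div: 4*(-6*((-5*(-2*x)) + 1)) = -504.
Step 2. [4*(-6*((-5*(-2*x)) + 1)) = -504] leading coefficient 4: divide by 4, so div: -6*((-5*(-2*x)) + 1) = -126.
Step 3. [-6*((-5*(-2*x)) + 1) = -126] -6 out front; divide by -6. So div: (-5*(-2*x)) + 1 = 21.
Step 4. [(-5*(-2*x)) + 1 = 21] +1 is outermost — subtract 1 both sides, so sub: -5*(-2*x) = 20.
Step 5. [-5*(-2*x) = 20] divide by the outer -5, so div: -2*x = -4.
Step 6. [-2*x = -4] leading coefficient -2: divide by -2, so div: x = 2.

Answer: x ∈ {2}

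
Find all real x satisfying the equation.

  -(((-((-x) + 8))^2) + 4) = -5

Step 1. [-(((-((-x) + 8))^2) + 4) = -5] LHS negated; negate both sides. So neg: ((-((-x) + 8))^2) + 4 = 5.
Step 2. [((-((-x) + 8))^2) + 4 = 5] subtract 4: x sits inside (… + 4) ⇒ sub: (-((-x) + 8))^2 = 1.
Step 3. [(-((-x) + 8))^2 = 1] LHS squared, RHS 1 ≥ 0: apply √ (±) ⇒ sqrt: -((-x) + 8) = 1 or -1.
Step 4. [-((-x) + 8) = 1 or -1] LHS negated; negate both sides ⇒ neg: (-x) + 8 = -1 or 1.
Step 5. [(-x) + 8 = -1 or 1] peel the +8: subtract 8 from each side. So sub: -x = -9 or -7.
Step 6. [-x = -9 or -7] LHS negated; negate both sides. So neg: x = 9 or 7.

Answer: x ∈ {7, 9}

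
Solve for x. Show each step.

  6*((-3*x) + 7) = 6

Step 1. [6*((-3*x) + 7) = 6] leading coefficient 6: divide by 6 ⇒ div: (-3*x) + 7 = 1.
Step 2. [(-3*x) + 7 = 1] +7 is outermost — subtract 7 both sides. So sub: -3*x = -6.
Step 3. [-3*x = -6] -3·(inner) — divide through by -3 ⇒ div: x = 2.

Answer: x ∈ {2}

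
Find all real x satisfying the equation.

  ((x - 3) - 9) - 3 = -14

Step 1. [((x - 3) - 9) - 3 = -14] the outer -3 inverts by adding 3 ⇒ sub: (x - 3) - 9 = -11.
Step 2. [(x - 3) - 9 = -11] peel the -9: add 9 from each side, so sub: x - 3 = -2.
Step 3. [x - 3 = -2] the outer -3 inverts by adding 3, so sub: x = 1.

Answer: x ∈ {1}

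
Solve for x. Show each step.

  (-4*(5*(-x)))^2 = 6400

Step 1. [(-4*(5*(-x)))^2 = 6400] 6400 ≥ 0, LHS is (·)² — take ±√. So sqrt: -4*(5*(-x)) = 80 or -80.
Step 2. [-4*(5*(-x)) = 80 or -80] -4 out front; divide by -4 ⇒ div: 5*(-x) = -20 or 20.
Step 3. [5*(-x) = -20 or 20] LHS = 5·(…); ÷5 both sides, so div: -x = -4 or 4.
Step 4. [-x = -4 or 4] LHS negated; negate both sides ⇒ neg: x = 4 or -4.

Answer: x ∈ {-4, 4}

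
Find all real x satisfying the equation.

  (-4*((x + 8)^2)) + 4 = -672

Step 1. [(-4*((x + 8)^2)) + 4 = -672] 4 comes off first (subtract 4). So sub: -4*((x + 8)^2) = -676.
Step 2. [-4*((x + 8)^2) = -676] LHS = -4·(…); ÷-4 both sides. So div: (x + 8)^2 = 169.
Step 3. [(x + 8)^2 = 169] √ both sides: 169 ≥ 0 gives two branches, so sqrt: x + 8 = 13 or -13.
Step 4. [x + 8 = 13 or -13] 8 comes off first (subtract 8), so sub: x = 5 or -21.

Answer: x ∈ {-21, 5}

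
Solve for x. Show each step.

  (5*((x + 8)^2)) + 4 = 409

Step 1. [(5*((x + 8)^2)) + 4 = 409] +4 is outermost — subtract 4 both sides, so sub: 5*((x + 8)^2) = 405.
Step 2. [5*((x + 8)^2) = 405] LHS = 5·(…); ÷5 both sides. So div: (x + 8)^2 = 81.
Step 3. [(x + 8)^2 = 81] LHS squared, RHS 81 ≥ 0: apply √ (±) ⇒ sqrt: x + 8 = 9 or -9.
Step 4. [x + 8 = 9 or -9] +8 is outermost — subtract 8 both sides ⇒ sub: x = 1 or -17.

Answer: x ∈ {-17, 1}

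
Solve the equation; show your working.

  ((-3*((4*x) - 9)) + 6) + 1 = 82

Step 1. [((-3*((4*x) - 9)) + 6) + 1 = 82] the outer +1 inverts by subtracting 1. So sub: (-3*((4*x) - 9)) + 6 = 81.
Step 2. [(-3*((4*x) - 9)) + 6 = 81] +6 is outermost — subtract 6 both sides ⇒ sub: -3*((4*x) - 9) = 75.
Step 3. [-3*((4*x) - 9) = 75] leading coefficient -3: divide by -3, so div: (4*x) - 9 = -25.
Step 4. [(4*x) - 9 = -25] add 9: x sits inside (… - 9), so sub: 4*x = -16.
Step 5. [4*x = -16] divide by the outer 4 ⇒ div: x = -4.

Answer: x ∈ {-4}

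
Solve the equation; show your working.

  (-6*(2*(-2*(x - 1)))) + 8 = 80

Step 1. [(-6*(2*(-2*(x - 1)))) + 8 = 80] peel the +8: subtract 8 from each side. So sub: -6*(2*(-2*(x - 1))) = 72.
Step 2. [-6*(2*(-2*(x - 1))) = 72] -6·(inner) — divide through by -6 ⇒ div: 2*(-2*(x - 1)) = -12.
Step 3. [2*(-2*(x - 1)) = -12] LHS = 2·(…); ÷2 both sides ⇒ div: -2*(x - 1) = -6.
Step 4. [-2*(x - 1) = -6] -2 out front; divide by -2. So div: x - 1 = 3.
Step 5. [x - 1 = 3] add 1: x sits inside (… - 1), so sub: x = 4.

Answer: x ∈ {4}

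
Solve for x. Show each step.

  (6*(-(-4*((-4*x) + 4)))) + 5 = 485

Step 1. [(6*(-(-4*((-4*x) + 4)))) + 5 = 485] 5 comes off first (subtract 5) ⇒ sub: 6*(-(-4*((-4*x) + 4))) = 480.
Step 2. [6*(-(-4*((-4*x) + 4))) = 480] LHS = 6·(…); ÷6 both sides. So div: -(-4*((-4*x) + 4)) = 80.
Step 3. [-(-4*((-4*x) + 4)) = 80] leading − — multiply by −1 ⇒ neg: -4*((-4*x) + 4) = -80.
Step 4. [-4*((-4*x) + 4) = -80] -4 out front; divide by -4, so div: (-4*x) + 4 = 20.
Step 5. [(-4*x) + 4 = 20] peel the +4: subtract 4 from each side, so sub: -4*x = 16.
Step 6. [-4*x = 16] leading coefficient -4: divide by -4. So div: x = -4.

Answer: x ∈ {-4}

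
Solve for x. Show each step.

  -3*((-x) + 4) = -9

Step 1. [-3*((-x) + 4) = -9] LHS = -3·(…); ÷-3 both sides. So div: (-x) + 4 = 3.
Step 2. [(-x) + 4 = 3] subtract 4: x sits inside (… + 4) ⇒ sub: -x = -1.
Step 3. [-x = -1] flip signs both sides, so neg: x = 1.

Answer: x ∈ {1}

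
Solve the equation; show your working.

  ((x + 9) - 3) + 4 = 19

Step 1. [((x + 9) - 3) + 4 = 19] +4 is outermost — subtract 4 both sides. So sub: (x + 9) - 3 = 15.
Step 2. [(x + 9) - 3 = 15] the outer -3 inverts by adding 3, so sub: x + 9 = 18.
Step 3. [x + 9 = 18] 9 comes off first (subtract 9), so sub: x = 9.

Answer: x ∈ {9}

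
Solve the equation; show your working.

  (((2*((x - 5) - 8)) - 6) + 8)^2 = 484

Step 1. [(((2*((x - 5) - 8)) - 6) + 8)^2 = 484] 484 ≥ 0, LHS is (·)² — take ±√ ⇒ sqrt: ((2*((x - 5) - 8)) - 6) + 8 = 22 or -22.
Step 2. [((2*((x - 5) - 8)) - 6) + 8 = 22 or -22] subtract 8: x sits inside (… + 8). So sub: (2*((x - 5) - 8)) - 6 = 14 or -30.
Step 3. [(2*((x - 5) - 8)) - 6 = 14 or -30] 6 comes off first (add 6) ⇒ sub: 2*((x - 5) - 8) = 20 or -24.
Step 4. [2*((x - 5) - 8) = 20 or -24] LHS = 2·(…); ÷2 both sides, so div: (x - 5) - 8 = 10 or -12.
Step 5. [(x - 5) - 8 = 10 or -12] -8 is outermost — add 8 both sides, so sub: x - 5 = 18 or -4.
Step 6. [x - 5 = 18 or -4] -5 is outermost — add 5 both sides, so sub: x = 23 or 1.

Answer: x ∈ {1, 23}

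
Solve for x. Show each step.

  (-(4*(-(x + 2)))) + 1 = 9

Step 1. [(-(4*(-(x + 2)))) + 1 = 9] the outer +1 inverts by subtracting 1, so sub: -(4*(-(x + 2))) = 8.
Step 2. [-(4*(-(x + 2))) = 8] LHS negated; negate both sides, so neg: 4*(-(x + 2)) = -8.
Step 3. [4*(-(x + 2)) = -8] 4·(inner) — divide through by 4 ⇒ div: -(x + 2) = -2.
Step 4. [-(x + 2) = -2] LHS negated; negate both sides, so neg: x + 2 = 2.
Step 5. [x + 2 = 2] +2 is outermost — subtract 2 both sides ⇒ sub: x = 0.

Answer: x ∈ {0}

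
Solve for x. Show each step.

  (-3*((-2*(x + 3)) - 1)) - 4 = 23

Step 1. [(-3*((-2*(x + 3)) - 1)) - 4 = 23] the outer -4 inverts by adding 4. So sub: -3*((-2*(x + 3)) - 1) = 27.
Step 2. [-3*((-2*(x + 3)) - 1) = 27] -3 out front; divide by -3, so div: (-2*(x + 3)) - 1 = -9.
Step 3. [(-2*(x + 3)) - 1 = -9] 1 comes off first (add 1). So sub: -2*(x + 3) = -8.
Step 4. [-2*(x + 3) = -8] leading coefficient -2: divide by -2 ⇒ div: x + 3 = 4.
Step 5. [x + 3 = 4] 3 comes off first (subtract 3) ⇒ sub: x = 1.

Answer: x ∈ {1}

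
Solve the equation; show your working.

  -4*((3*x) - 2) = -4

Step 1. [-4*((3*x) - 2) = -4] divide by the outer -4 ⇒ div: (3*x) - 2 = 1.
Step 2. [(3*x) - 2 = 1] -2 is outermost — add 2 both sides, so sub: 3*x = 3.
Step 3. [3*x = 3] leading coefficient 3: divide by 3. So div: x = 1.

Answer: x ∈ {1}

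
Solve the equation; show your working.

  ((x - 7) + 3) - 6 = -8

Step 1. [((x - 7) + 3) - 6 = -8] 6 comes off first (add 6). So sub: (x - 7) + 3 = -2.
Step 2. [(x - 7) + 3 = -2] +3 is outermost — subtract 3 both sides, so sub: x - 7 = -5.
Step 3. [x - 7 = -5] add 7: x sits inside (… - 7) ⇒ sub: x = 2.

Answer: x ∈ {2}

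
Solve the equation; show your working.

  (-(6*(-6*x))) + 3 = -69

Step 1. [(-(6*(-6*x))) + 3 = -69] +3 is outermost — subtract 3 both sides ⇒ sub: -(6*(-6*x)) = -72.
Step 2. [-(6*(-6*x)) = -72] flip signs both sides, so neg: 6*(-6*x) = 72.
Step 3. [6*(-6*x) = 72] divide by the outer 6. So div: -6*x = 12.
Step 4. [-6*x = 12] LHS = -6·(…); ÷-6 both sides, so div: x = -2.

Answer: x ∈ {-2}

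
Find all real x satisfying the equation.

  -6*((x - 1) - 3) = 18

Step 1. [-6*((x - 1) - 3) = 18] divide by the outer -6. So div: (x - 1) - 3 = -3.
Step 2. [(x - 1) - 3 = -3] 3 comes off first (add 3) ⇒ sub: x - 1 = 0.
Step 3. [x - 1 = 0] the outer -1 inverts by adding 1, so sub: x = 1.

Answer: x ∈ {1}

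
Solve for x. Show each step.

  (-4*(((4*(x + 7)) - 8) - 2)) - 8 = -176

Step 1. [(-4*(((4*(x + 7)) - 8) - 2)) - 8 = -176] -4 | LHS and -4 | -176: pull -4 out ⇒ factor: (((4*(x + 7)) - 8) - 2) + 2 = 44.
Step 2. [(((4*(x + 7)) - 8) - 2) + 2 = 44] the outer +2 inverts by subtracting 2. So sub: ((4*(x + 7)) - 8) - 2 = 42.
Step 3. [((4*(x + 7)) - 8) - 2 = 42] add 2: x sits inside (… - 2), so sub: (4*(x + 7)) - 8 = 44.
Step 4. [(4*(x + 7)) - 8 = 44] 4 | LHS and 4 | 44: pull 4 out, so factor: (x + 7) - 2 = 11.
Step 5. [(x + 7) - 2 = 11] add 2: x sits inside (… - 2) ⇒ sub: x + 7 = 13.
Step 6. [x + 7 = 13] 7 comes off first (subtract 7) ⇒ sub: x = 6.

Answer: x ∈ {6}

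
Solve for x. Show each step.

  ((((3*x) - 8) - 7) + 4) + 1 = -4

Step 1. [((((3*x) - 8) - 7) + 4) + 1 = -4] 1 comes off first (subtract 1) ⇒ sub: (((3*x) - 8) - 7) + 4 = -5.
Step 2. [(((3*x) - 8) - 7) + 4 = -5] peel the +4: subtract 4 from each side, so sub: ((3*x) - 8) - 7 = -9.
Step 3. [((3*x) - 8) - 7 = -9] -7 is outermost — add 7 both sides ⇒ sub: (3*x) - 8 = -2.
Step 4. [(3*x) - 8 = -2] add 8: x sits inside (… - 8). So sub: 3*x = 6.
Step 5. [3*x = 6] 3 out front; divide by 3 ⇒ div: x = 2.

Answer: x ∈ {2}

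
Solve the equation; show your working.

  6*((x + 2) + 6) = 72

Step 1. [6*((x + 2) + 6) = 72] leading coefficient 6: divide by 6 ⇒ div: (x + 2) + 6 = 12.
Step 2. [(x + 2) + 6 = 12] subtract 6: x sits inside (… + 6) ⇒ sub: x + 2 = 6.
Step 3. [x + 2 = 6] 2 comes off first (subtract 2), so sub: x = 4.

Answer: x ∈ {4}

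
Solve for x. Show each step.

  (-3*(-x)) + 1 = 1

Step 1. [(-3*(-x)) + 1 = 1] subtract 1: x sits inside (… + 1) ⇒ sub: -3*(-x) = 0.
Step 2. [-3*(-x) = 0] -3·(inner) — divide through by -3 ⇒ div: -x = 0.
Step 3. [-x = 0] leading − — multiply by −1. So neg: x = 0.

Answer: x ∈ {0}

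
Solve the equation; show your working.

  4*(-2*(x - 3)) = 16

Step 1. [4*(-2*(x - 3)) = 16] leading coefficient 4: divide by 4. So div: -2*(x - 3) = 4.
Step 2. [-2*(x - 3) = 4] divide by the outer -2 ⇒ div: x - 3 = -2.
Step 3. [x - 3 = -2] the outer -3 inverts by adding 3 ⇒ sub: x = 1.

Answer: x ∈ {1}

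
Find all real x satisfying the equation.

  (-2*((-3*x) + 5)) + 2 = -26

Step 1. [(-2*((-3*x) + 5)) + 2 = -26] common factor -2 (LHS and -26) — divide through. So factor: ((-3*x) + 5) - 1 = 13.
Step 2. [((-3*x) + 5) - 1 = 13] -1 is outermost — add 1 both sides. So sub: (-3*x) + 5 = 14.
Step 3. [(-3*x) + 5 = 14] subtract 5: x sits inside (… + 5) ⇒ sub: -3*x = 9.
Step 4. [-3*x = 9] LHS = -3·(…); ÷-3 both sides, so div: x = -3.

Answer: x ∈ {-3}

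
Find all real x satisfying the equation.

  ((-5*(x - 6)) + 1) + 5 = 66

Step 1. [((-5*(x - 6)) + 1) + 5 = 66] +5 is outermost — subtract 5 both sides ⇒ sub: (-5*(x - 6)) + 1 = 61.
Step 2. [(-5*(x - 6)) + 1 = 61] subtract 1: x sits inside (… + 1). So sub: -5*(x - 6) = 60.
Step 3. [-5*(x - 6) = 60] leading coefficient -5: divide by -5. So div: x - 6 = -12.
Step 4. [x - 6 = -12] -6 is outermost — add 6 both sides. So sub: x = -6.

Answer: x ∈ {-6}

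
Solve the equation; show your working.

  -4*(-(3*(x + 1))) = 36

Step 1. [-4*(-(3*(x + 1))) = 36] leading coefficient -4: divide by -4 ⇒ div: -(3*(x + 1)) = -9.
Step 2. [-(3*(x + 1)) = -9] flip signs both sides. So neg: 3*(x + 1) = 9.
Step 3. [3*(x + 1) = 9] LHS = 3·(…); ÷3 both sides ⇒ div: x + 1 = 3.
Step 4. [x + 1 = 3] peel the +1: subtract 1 from each side. So sub: x = 2.

Answer: x ∈ {2}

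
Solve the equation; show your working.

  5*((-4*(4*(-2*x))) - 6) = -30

Step 1. [5*((-4*(4*(-2*x))) - 6) = -30] divide by the outer 5 ⇒ div: (-4*(4*(-2*x))) - 6 = -6.
Step 2. [(-4*(4*(-2*x))) - 6 = -6] -6 is outermost — add 6 both sides ⇒ sub: -4*(4*(-2*x)) = 0.
Step 3. [-4*(4*(-2*x)) = 0] LHS = -4·(…); ÷-4 both sides, so div: 4*(-2*x) = 0.
Step 4. [4*(-2*x) = 0] leading coefficient 4: divide by 4 ⇒ div: -2*x = 0.
Step 5. [-2*x = 0] -2 out front; divide by -2, so div: x = 0.

Answer: x ∈ {0}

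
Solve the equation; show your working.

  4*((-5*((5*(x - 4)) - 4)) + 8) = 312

Step 1. [4*((-5*((5*(x - 4)) - 4)) + 8) = 312] 4 out front; divide by 4 ⇒ div: (-5*((5*(x - 4)) - 4)) + 8 = 78.
Step 2. [(-5*((5*(x - 4)) - 4)) + 8 = 78] peel the +8: subtract 8 from each side. So sub: -5*((5*(x - 4)) - 4) = 70.
Step 3. [-5*((5*(x - 4)) - 4) = 70] divide by the outer -5 ⇒ div: (5*(x - 4)) - 4 = -14.
Step 4. [(5*(x - 4)) - 4 = -14] -4 is outermost — add 4 both sides. So sub: 5*(x - 4) = -10.
Step 5. [5*(x - 4) = -10] divide by the outer 5 ⇒ div: x - 4 = -2.
Step 6. [x - 4 = -2] peel the -4: add 4 from each side ⇒ sub: x = 2.

Answer: x ∈ {2}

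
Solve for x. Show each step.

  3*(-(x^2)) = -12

Step 1. [3*(-(x^2)) = -12] 3 out front; divide by 3 ⇒ div: -(x^2) = -4.
Step 2. [-(x^2) = -4] LHS negated; negate both sides. So neg: x^2 = 4.
Step 3. [x^2 = 4] √ both sides: 4 ≥ 0 gives two branches. So sqrt: x = 2 or -2.

Answer: x ∈ {-2, 2}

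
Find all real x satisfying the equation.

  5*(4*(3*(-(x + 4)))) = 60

Step 1. [5*(4*(3*(-(x + 4)))) = 60] divide by the outer 5, so div: 4*(3*(-(x + 4))) = 12.
Step 2. [4*(3*(-(x + 4))) = 12] leading coefficient 4: divide by 4. So div: 3*(-(x + 4)) = 3.
Step 3. [3*(-(x + 4)) = 3] 3·(inner) — divide through by 3 ⇒ div: -(x + 4) = 1.
Step 4. [-(x + 4) = 1] leading − — multiply by −1, so neg: x + 4 = -1.
Step 5. [x + 4 = -1] subtract 4: x sits inside (… + 4), so sub: x = -5.

Answer: x ∈ {-5}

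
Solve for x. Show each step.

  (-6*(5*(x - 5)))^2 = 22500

Step 1. [(-6*(5*(x - 5)))^2 = 22500] 22500 ≥ 0, LHS is (·)² — take ±√ ⇒ sqrt: -6*(5*(x - 5)) = 150 or -150.
Step 2. [-6*(5*(x - 5)) = 150 or -150] divide by the outer -6. So div: 5*(x - 5) = -25 or 25.
Step 3. [5*(x - 5) = -25 or 25] 5·(inner) — divide through by 5. So div: x - 5 = -5 or 5.
Step 4. [x - 5 = -5 or 5] peel the -5: add 5 from each side. So sub: x = 0 or 10.

Answer: x ∈ {0, 10}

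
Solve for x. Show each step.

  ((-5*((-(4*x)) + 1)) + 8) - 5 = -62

Step 1. [((-5*((-(4*x)) + 1)) + 8) - 5 = -62] -5 is outermost — add 5 both sides ⇒ sub: (-5*((-(4*x)) + 1)) + 8 = -57.
Step 2. [(-5*((-(4*x)) + 1)) + 8 = -57] subtract 8: x sits inside (… + 8). So sub: -5*((-(4*x)) + 1) = -65.
Step 3. [-5*((-(4*x)) + 1) = -65] leading coefficient -5: divide by -5. So div: (-(4*x)) + 1 = 13.
Step 4. [(-(4*x)) + 1 = 13] subtract 1: x sits inside (… + 1), so sub: -(4*x) = 12.
Step 5. [-(4*x) = 12] LHS negated; negate both sides, so neg: 4*x = -12.
Step 6. [4*x = -12] leading coefficient 4: divide by 4, so div: x = -3.

Answer: x ∈ {-3}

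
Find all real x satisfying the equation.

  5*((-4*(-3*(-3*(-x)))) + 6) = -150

Step 1. [5*((-4*(-3*(-3*(-x)))) + 6) = -150] divide by the outer 5. So div: (-4*(-3*(-3*(-x)))) + 6 = -30.
Step 2. [(-4*(-3*(-3*(-x)))) + 6 = -30] +6 is outermost — subtract 6 both sides ⇒ sub: -4*(-3*(-3*(-x))) = -36.
Step 3. [-4*(-3*(-3*(-x))) = -36] -4·(inner) — divide through by -4 ⇒ div: -3*(-3*(-x)) = 9.
Step 4. [-3*(-3*(-x)) = 9] -3·(inner) — divide through by -3 ⇒ div: -3*(-x) = -3.
Step 5. [-3*(-x) = -3] LHS = -3·(…); ÷-3 both sides, so div: -x = 1.
Step 6. [-x = 1] flip signs both sides. So neg: x = -1.

Answer: x ∈ {-1}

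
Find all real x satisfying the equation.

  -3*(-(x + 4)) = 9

Step 1. [-3*(-(x + 4)) = 9] leading coefficient -3: divide by -3. So div: -(x + 4) = -3.
Step 2. [-(x + 4) = -3] LHS negated; negate both sides, so neg: x + 4 = 3.
Step 3. [x + 4 = 3] 4 comes off first (subtract 4). So sub: x = -1.

Answer: x ∈ {-1}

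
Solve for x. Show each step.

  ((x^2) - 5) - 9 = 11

Step 1. [((x^2) - 5) - 9 = 11] 9 comes off first (add 9) ⇒ sub: (x^2) - 5 = 20.
Step 2. [(x^2) - 5 = 20] -5 is outermost — add 5 both sides ⇒ sub: x^2 = 25.
Step 3. [x^2 = 25] √ both sides: 25 ≥ 0 gives two branches ⇒ sqrt: x = 5 or -5.

Answer: x ∈ {-5, 5}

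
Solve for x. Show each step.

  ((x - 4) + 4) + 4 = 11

Step 1. [((x - 4) + 4) + 4 = 11] 4 comes off first (subtract 4), so sub: (x - 4) + 4 = 7.
Step 2. [(x - 4) + 4 = 7] the outer +4 inverts by subtracting 4 ⇒ sub: x - 4 = 3.
Step 3. [x - 4 = 3] add 4: x sits inside (… - 4). So sub: x = 7.

Answer: x ∈ {7}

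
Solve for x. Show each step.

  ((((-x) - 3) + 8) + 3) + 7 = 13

Step 1. [((((-x) - 3) + 8) + 3) + 7 = 13] +7 is outermost — subtract 7 both sides. So sub: (((-x) - 3) + 8) + 3 = 6.
Step 2. [(((-x) - 3) + 8) + 3 = 6] +3 is outermost — subtract 3 both sides ⇒ sub: ((-x) - 3) + 8 = 3.
Step 3. [((-x) - 3) + 8 = 3] peel the +8: subtract 8 from each side, so sub: (-x) - 3 = -5.
Step 4. [(-x) - 3 = -5] peel the -3: add 3 from each side. So sub: -x = -2.
Step 5. [-x = -2] flip signs both sides ⇒ neg: x = 2.

Answer: x ∈ {2}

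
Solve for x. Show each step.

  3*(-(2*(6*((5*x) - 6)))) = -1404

Step 1. [3*(-(2*(6*((5*x) - 6)))) = -1404] divide by the outer 3 ⇒ div: -(2*(6*((5*x) - 6))) = -468.
Step 2. [-(2*(6*((5*x) - 6))) = -468] LHS negated; negate both sides. So neg: 2*(6*((5*x) - 6)) = 468.
Step 3. [2*(6*((5*x) - 6)) = 468] leading coefficient 2: divide by 2. So div: 6*((5*x) - 6) = 234.
Step 4. [6*((5*x) - 6) = 234] LHS = 6·(…); ÷6 both sides. So div: (5*x) - 6 = 39.
Step 5. [(5*x) - 6 = 39] the outer -6 inverts by adding 6, so sub: 5*x = 45.
Step 6. [5*x = 45] 5·(inner) — divide through by 5, so div: x = 9.

Answer: x ∈ {9}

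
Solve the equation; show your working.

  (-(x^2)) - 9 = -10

Step 1. [(-(x^2)) - 9 = -10] -9 is outermost — add 9 both sides. So sub: -(x^2) = -1.
Step 2. [-(x^2) = -1] leading − — multiply by −1, so neg: x^2 = 1.
Step 3. [x^2 = 1] √ both sides: 1 ≥ 0 gives two branches. So sqrt: x = 1 or -1.

Answer: x ∈ {-1, 1}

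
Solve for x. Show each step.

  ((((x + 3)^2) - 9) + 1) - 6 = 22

Step 1. [((((x + 3)^2) - 9) + 1) - 6 = 22] 6 comes off first (add 6). So sub: (((x + 3)^2) - 9) + 1 = 28.
Step 2. [(((x + 3)^2) - 9) + 1 = 28] 1 comes off first (subtract 1) ⇒ sub: ((x + 3)^2) - 9 = 27.
Step 3. [((x + 3)^2) - 9 = 27] add 9: x sits inside (… - 9) ⇒ sub: (x + 3)^2 = 36.
Step 4. [(x + 3)^2 = 36] LHS squared, RHS 36 ≥ 0: apply √ (±), so sqrt: x + 3 = 6 or -6.
Step 5. [x + 3 = 6 or -6] +3 is outermost — subtract 3 both sides ⇒ sub: x = 3 or -9.

Answer: x ∈ {-9, 3}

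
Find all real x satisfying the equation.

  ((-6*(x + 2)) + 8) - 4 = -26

Step 1. [((-6*(x + 2)) + 8) - 4 = -26] 4 comes off first (add 4) ⇒ sub: (-6*(x + 2)) + 8 = -22.
Step 2. [(-6*(x + 2)) + 8 = -22] 8 comes off first (subtract 8) ⇒ sub: -6*(x + 2) = -30.
Step 3. [-6*(x + 2) = -30] -6·(inner) — divide through by -6. So div: x + 2 = 5.
Step 4. [x + 2 = 5] the outer +2 inverts by subtracting 2, so sub: x = 3.

Answer: x ∈ {3}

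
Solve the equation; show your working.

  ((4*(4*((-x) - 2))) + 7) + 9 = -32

Step 1. [((4*(4*((-x) - 2))) + 7) + 9 = -32] subtract 9: x sits inside (… + 9). So sub: (4*(4*((-x) - 2))) + 7 = -41.
Step 2. [(4*(4*((-x) - 2))) + 7 = -41] subtract 7: x sits inside (… + 7) ⇒ sub: 4*(4*((-x) - 2)) = -48.
Step 3. [4*(4*((-x) - 2)) = -48] divide by the outer 4, so div: 4*((-x) - 2) = -12.
Step 4. [4*((-x) - 2) = -12] leading coefficient 4: divide by 4. So div: (-x) - 2 = -3.
Step 5. [(-x) - 2 = -3] the outer -2 inverts by adding 2 ⇒ sub: -x = -1.
Step 6. [-x = -1] flip signs both sides, so neg: x = 1.

Answer: x ∈ {1}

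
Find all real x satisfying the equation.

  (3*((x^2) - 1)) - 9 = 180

Step 1. [(3*((x^2) - 1)) - 9 = 180] add 9: x sits inside (… - 9). So sub: 3*((x^2) - 1) = 189.
Step 2. [3*((x^2) - 1) = 189] divide by the outer 3. So div: (x^2) - 1 = 63.
Step 3. [(x^2) - 1 = 63] peel the -1: add 1 from each side ⇒ sub: x^2 = 64.
Step 4. [x^2 = 64] 64 ≥ 0, LHS is (·)² — take ±√. So sqrt: x = 8 or -8.

Answer: x ∈ {-8, 8}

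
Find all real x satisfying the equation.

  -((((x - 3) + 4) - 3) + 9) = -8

Step 1. [-((((x - 3) + 4) - 3) + 9) = -8] LHS negated; negate both sides ⇒ neg: (((x - 3) + 4) - 3) + 9 = 8.
Step 2. [(((x - 3) + 4) - 3) + 9 = 8] 9 comes off first (subtract 9) ⇒ sub: ((x - 3) + 4) - 3 = -1.
Step 3. [((x - 3) + 4) - 3 = -1] -3 is outermost — add 3 both sides, so sub: (x - 3) + 4 = 2.
Step 4. [(x - 3) + 4 = 2] +4 is outermost — subtract 4 both sides. So sub: x - 3 = -2.
Step 5. [x - 3 = -2] the outer -3 inverts by adding 3, so sub: x = 1.

Answer: x ∈ {1}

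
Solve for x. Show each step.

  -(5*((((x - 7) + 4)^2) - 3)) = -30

Step 1. [-(5*((((x - 7) + 4)^2) - 3)) = -30] LHS negated; negate both sides ⇒ neg: 5*((((x - 7) + 4)^2) - 3) = 30.
Step 2. [5*((((x - 7) + 4)^2) - 3) = 30] LHS = 5·(…); ÷5 both sides ⇒ div: (((x - 7) + 4)^2) - 3 = 6.
Step 3. [(((x - 7) + 4)^2) - 3 = 6] add 3: x sits inside (… - 3), so sub: ((x - 7) + 4)^2 = 9.
Step 4. [((x - 7) + 4)^2 = 9] √ both sides: 9 ≥ 0 gives two branches ⇒ sqrt: (x - 7) + 4 = 3 or -3.
Step 5. [(x - 7) + 4 = 3 or -3] peel the +4: subtract 4 from each side, so sub: x - 7 = -1 or -7.
Step 6. [x - 7 = -1 or -7] peel the -7: add 7 from each side, so sub: x = 6 or 0.

Answer: x ∈ {0, 6}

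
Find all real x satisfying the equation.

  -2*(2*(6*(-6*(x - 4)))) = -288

Step 1. [-2*(2*(6*(-6*(x - 4)))) = -288] LHS = -2·(…); ÷-2 both sides, so div: 2*(6*(-6*(x - 4))) = 144.
Step 2. [2*(6*(-6*(x - 4))) = 144] 2 out front; divide by 2, so div: 6*(-6*(x - 4)) = 72.
Step 3. [6*(-6*(x - 4)) = 72] 6·(inner) — divide through by 6, so div: -6*(x - 4) = 12.
Step 4. [-6*(x - 4) = 12] divide by the outer -6 ⇒ div: x - 4 = -2.
Step 5. [x - 4 = -2] peel the -4: add 4 from each side ⇒ sub: x = 2.

Answer: x ∈ {2}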